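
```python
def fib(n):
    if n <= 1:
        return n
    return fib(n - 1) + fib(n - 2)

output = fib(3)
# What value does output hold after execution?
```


fib(3)
= fib(2) + fib(1)
Computing bottom-up: fib(0)=0, fib(1)=1, fib(2)=1, fib(3)=2
= 2


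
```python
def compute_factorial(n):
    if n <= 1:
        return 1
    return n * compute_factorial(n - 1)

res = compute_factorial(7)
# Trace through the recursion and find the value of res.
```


compute_factorial(7)
= 7 * compute_factorial(6)
= 7 * 6 * compute_factorial(5)
= 7 * 6 * 5 * compute_factorial(4)
= 7 * 6 * 5 * 4 * compute_factorial(3)
= 7 * 6 * 5 * 4 * 3 * compute_factorial(2)
= 7 * 6 * 5 * 4 * 3 * 2 * compute_factorial(1)
= 7 * 6 * 5 * 4 * 3 * 2 * 1
= 5040


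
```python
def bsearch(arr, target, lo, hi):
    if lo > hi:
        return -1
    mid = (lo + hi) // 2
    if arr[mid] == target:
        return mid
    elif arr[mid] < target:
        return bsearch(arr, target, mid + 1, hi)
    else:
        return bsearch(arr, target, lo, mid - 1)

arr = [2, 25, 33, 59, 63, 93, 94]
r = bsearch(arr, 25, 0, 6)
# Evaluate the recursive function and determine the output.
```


bsearch(arr, 25, 0, 6)
lo=0, hi=6, mid=3, arr[mid]=59
59 > 25, search left half
lo=0, hi=2, mid=1, arr[mid]=25
arr[1] == 25, found at index 1
= 1


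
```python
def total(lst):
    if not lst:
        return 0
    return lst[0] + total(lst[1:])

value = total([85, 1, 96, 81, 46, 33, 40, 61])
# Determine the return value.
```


total([85, 1, 96, 81, 46, 33, 40, 61])
= 85 + total([1, 96, 81, 46, 33, 40, 61])
= 85 + 1 + total([96, 81, 46, 33, 40, 61])
= 85 + 1 + 96 + total([81, 46, 33, 40, 61])
= 85 + 1 + 96 + 81 + total([46, 33, 40, 61])
= 85 + 1 + 96 + 81 + 46 + total([33, 40, 61])
= 85 + 1 + 96 + 81 + 46 + 33 + total([40, 61])
= 85 + 1 + 96 + 81 + 46 + 33 + 40 + total([61])
= 85 + 1 + 96 + 81 + 46 + 33 + 40 + 61 + total([])
= 85 + 1 + 96 + 81 + 46 + 33 + 40 + 61 + 0
= 443


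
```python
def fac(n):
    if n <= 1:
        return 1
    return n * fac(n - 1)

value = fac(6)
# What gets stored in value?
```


fac(6)
= 6 * fac(5)
= 6 * 5 * fac(4)
= 6 * 5 * 4 * fac(3)
= 6 * 5 * 4 * 3 * fac(2)
= 6 * 5 * 4 * 3 * 2 * fac(1)
= 6 * 5 * 4 * 3 * 2 * 1
= 720


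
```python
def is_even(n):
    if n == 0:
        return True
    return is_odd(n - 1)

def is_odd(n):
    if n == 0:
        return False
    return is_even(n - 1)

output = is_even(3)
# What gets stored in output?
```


is_even(3)
= is_odd(2)
= is_even(1)
= is_odd(0)
n == 0: return False
= False


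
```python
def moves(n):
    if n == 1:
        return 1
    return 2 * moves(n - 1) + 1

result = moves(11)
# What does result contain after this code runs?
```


moves(11)
= 2 * moves(10) + 1
= 2 * (2 * moves(9) + 1) + 1
= 2 * (2 * (2 * moves(8) + 1) + 1) + 1
= 2 * (2 * (2 * (2 * moves(7) + 1) + 1) + 1) + 1
= 2 * (2 * (2 * (2 * (2 * moves(6) + 1) + 1) + 1) + 1) + 1
= 2 * (2 * (2 * (2 * (2 * (2 * moves(5) + 1) + 1) + 1) + 1) + 1) + 1
= 2 * (2 * (2 * (2 * (2 * (2 * (2 * moves(4) + 1) + 1) + 1) + 1) + 1) + 1) + 1
= 2 * (2 * (2 * (2 * (2 * (2 * (2 * (2 * moves(3) + 1) + 1) + 1) + 1) + 1) + 1) + 1) + 1
= 2 * (2 * (2 * (2 * (2 * (2 * (2 * (2 * (2 * moves(2) + 1) + 1) + 1) + 1) + 1) + 1) + 1) + 1) + 1
= 2 * (2 * (2 * (2 * (2 * (2 * (2 * (2 * (2 * (2 * moves(1) + 1) + 1) + 1) + 1) + 1) + 1) + 1) + 1) + 1) + 1
Now compute bottom-up:
moves(1) = 1
moves(2) = 2 * 1 + 1 = 3
moves(3) = 2 * 3 + 1 = 7
moves(4) = 2 * 7 + 1 = 15
moves(5) = 2 * 15 + 1 = 31
moves(6) = 2 * 31 + 1 = 63
moves(7) = 2 * 63 + 1 = 127
moves(8) = 2 * 127 + 1 = 255
moves(9) = 2 * 255 + 1 = 511
moves(10) = 2 * 511 + 1 = 1023
moves(11) = 2 * 1023 + 1 = 2047
= 2047


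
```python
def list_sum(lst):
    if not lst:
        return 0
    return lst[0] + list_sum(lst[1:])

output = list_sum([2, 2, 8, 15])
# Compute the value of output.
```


list_sum([2, 2, 8, 15])
= 2 + list_sum([2, 8, 15])
= 2 + 2 + list_sum([8, 15])
= 2 + 2 + 8 + list_sum([15])
= 2 + 2 + 8 + 15 + list_sum([])
= 2 + 2 + 8 + 15 + 0
= 27


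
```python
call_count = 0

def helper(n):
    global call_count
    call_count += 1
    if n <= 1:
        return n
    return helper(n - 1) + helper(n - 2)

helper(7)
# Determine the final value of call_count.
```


helper(7) calls helper(6) and helper(5); each non-base call branches into two more.
Let C(k) = total number of calls made by helper(k), including the call to helper(k) itself.
Base cases: C(0) = 1, C(1) = 1
Recurrence: C(k) = 1 + C(k-1) + C(k-2)
  C(2) = 1 + C(1) + C(0) = 1 + 1 + 1 = 3
  C(3) = 1 + C(2) + C(1) = 1 + 3 + 1 = 5
  C(4) = 1 + C(3) + C(2) = 1 + 5 + 3 = 9
  C(5) = 1 + C(4) + C(3) = 1 + 9 + 5 = 15
  C(6) = 1 + C(5) + C(4) = 1 + 15 + 9 = 25
  C(7) = 1 + C(6) + C(5) = 1 + 25 + 15 = 41
Total calls = C(7) = 41


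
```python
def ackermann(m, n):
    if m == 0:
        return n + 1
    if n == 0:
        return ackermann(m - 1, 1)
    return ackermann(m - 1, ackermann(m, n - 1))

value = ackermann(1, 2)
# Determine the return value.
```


ackermann(1, 2)
= ackermann(0, ackermann(1, 1))
First compute ackermann(1, 1) = 3
= ackermann(0, 3)
= 4


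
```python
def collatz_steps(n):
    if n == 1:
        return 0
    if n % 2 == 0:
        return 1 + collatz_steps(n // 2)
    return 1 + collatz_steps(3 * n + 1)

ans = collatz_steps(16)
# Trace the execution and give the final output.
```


collatz_steps(16)
16 is even -> collatz_steps(8)
8 is even -> collatz_steps(4)
4 is even -> collatz_steps(2)
2 is even -> collatz_steps(1)
Reached 1 after 4 steps
= 4


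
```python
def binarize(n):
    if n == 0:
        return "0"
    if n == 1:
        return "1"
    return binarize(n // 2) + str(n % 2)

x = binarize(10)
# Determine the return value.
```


binarize(10)
= binarize(5) + "0"
= binarize(2) + "1" + "0"
= binarize(1) + "0" + "1" + "0"
= "1" + "0" + "1" + "0"
= "1010"


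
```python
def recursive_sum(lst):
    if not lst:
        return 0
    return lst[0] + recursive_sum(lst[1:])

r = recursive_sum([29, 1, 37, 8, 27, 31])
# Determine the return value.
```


recursive_sum([29, 1, 37, 8, 27, 31])
= 29 + recursive_sum([1, 37, 8, 27, 31])
= 29 + 1 + recursive_sum([37, 8, 27, 31])
= 29 + 1 + 37 + recursive_sum([8, 27, 31])
= 29 + 1 + 37 + 8 + recursive_sum([27, 31])
= 29 + 1 + 37 + 8 + 27 + recursive_sum([31])
= 29 + 1 + 37 + 8 + 27 + 31 + recursive_sum([])
= 29 + 1 + 37 + 8 + 27 + 31 + 0
= 133


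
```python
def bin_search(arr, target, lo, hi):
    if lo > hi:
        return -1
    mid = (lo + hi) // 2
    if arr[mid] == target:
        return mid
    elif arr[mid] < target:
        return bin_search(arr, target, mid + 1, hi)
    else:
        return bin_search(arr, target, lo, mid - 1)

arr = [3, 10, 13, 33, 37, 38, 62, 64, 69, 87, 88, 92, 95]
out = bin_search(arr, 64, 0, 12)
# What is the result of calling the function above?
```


bin_search(arr, 64, 0, 12)
lo=0, hi=12, mid=6, arr[mid]=62
62 < 64, search right half
lo=7, hi=12, mid=9, arr[mid]=87
87 > 64, search left half
lo=7, hi=8, mid=7, arr[mid]=64
arr[7] == 64, found at index 7
= 7


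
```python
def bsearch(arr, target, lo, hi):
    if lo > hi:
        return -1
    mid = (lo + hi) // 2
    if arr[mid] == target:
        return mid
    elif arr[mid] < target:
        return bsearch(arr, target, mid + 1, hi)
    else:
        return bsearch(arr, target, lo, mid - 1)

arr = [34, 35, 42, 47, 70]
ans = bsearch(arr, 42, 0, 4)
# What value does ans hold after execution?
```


bsearch(arr, 42, 0, 4)
lo=0, hi=4, mid=2, arr[mid]=42
arr[2] == 42, found at index 2
= 2


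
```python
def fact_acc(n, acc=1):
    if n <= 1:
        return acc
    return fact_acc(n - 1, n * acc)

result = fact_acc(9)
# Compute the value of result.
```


fact_acc(9, 1)
= fact_acc(8, 9 * 1) = fact_acc(8, 9)
= fact_acc(7, 8 * 9) = fact_acc(7, 72)
= fact_acc(6, 7 * 72) = fact_acc(6, 504)
= fact_acc(5, 6 * 504) = fact_acc(5, 3024)
= fact_acc(4, 5 * 3024) = fact_acc(4, 15120)
= fact_acc(3, 4 * 15120) = fact_acc(3, 60480)
= fact_acc(2, 3 * 60480) = fact_acc(2, 181440)
= fact_acc(1, 2 * 181440) = fact_acc(1, 362880)
n <= 1, return acc = 362880


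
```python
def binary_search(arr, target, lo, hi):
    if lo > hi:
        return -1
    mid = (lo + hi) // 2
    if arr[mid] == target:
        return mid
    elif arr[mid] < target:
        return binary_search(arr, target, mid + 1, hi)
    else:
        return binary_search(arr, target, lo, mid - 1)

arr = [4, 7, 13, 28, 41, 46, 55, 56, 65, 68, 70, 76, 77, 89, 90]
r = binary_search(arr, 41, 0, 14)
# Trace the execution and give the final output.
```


binary_search(arr, 41, 0, 14)
lo=0, hi=14, mid=7, arr[mid]=56
56 > 41, search left half
lo=0, hi=6, mid=3, arr[mid]=28
28 < 41, search right half
lo=4, hi=6, mid=5, arr[mid]=46
46 > 41, search left half
lo=4, hi=4, mid=4, arr[mid]=41
arr[4] == 41, found at index 4
= 4


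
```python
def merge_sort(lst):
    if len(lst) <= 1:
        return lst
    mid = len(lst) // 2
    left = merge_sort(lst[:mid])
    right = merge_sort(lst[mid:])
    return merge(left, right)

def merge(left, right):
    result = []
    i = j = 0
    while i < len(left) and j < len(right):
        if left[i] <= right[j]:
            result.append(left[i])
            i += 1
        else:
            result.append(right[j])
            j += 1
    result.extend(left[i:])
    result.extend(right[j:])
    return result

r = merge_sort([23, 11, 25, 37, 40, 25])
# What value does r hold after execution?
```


merge_sort([23, 11, 25, 37, 40, 25])
Split into [23, 11, 25] and [37, 40, 25]
Left sorted: [11, 23, 25]
Right sorted: [25, 37, 40]
Merge [11, 23, 25] and [25, 37, 40]
= [11, 23, 25, 25, 37, 40]


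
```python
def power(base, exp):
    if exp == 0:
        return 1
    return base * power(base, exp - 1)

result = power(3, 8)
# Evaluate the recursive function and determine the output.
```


power(3, 8)
= 3 * power(3, 7)
= 3 * 3 * power(3, 6)
= 3 * 3 * 3 * power(3, 5)
= 3 * 3 * 3 * 3 * power(3, 4)
= 3 * 3 * 3 * 3 * 3 * power(3, 3)
= 3 * 3 * 3 * 3 * 3 * 3 * power(3, 2)
= 3 * 3 * 3 * 3 * 3 * 3 * 3 * power(3, 1)
= 3 * 3 * 3 * 3 * 3 * 3 * 3 * 3 * power(3, 0)
= 3 * 3 * 3 * 3 * 3 * 3 * 3 * 3 * 1
= 6561


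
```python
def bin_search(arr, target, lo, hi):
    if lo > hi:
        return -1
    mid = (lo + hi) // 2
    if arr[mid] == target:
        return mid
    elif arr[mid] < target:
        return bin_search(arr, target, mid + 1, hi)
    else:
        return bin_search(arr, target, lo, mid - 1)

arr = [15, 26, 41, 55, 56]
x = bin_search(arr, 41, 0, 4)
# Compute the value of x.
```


bin_search(arr, 41, 0, 4)
lo=0, hi=4, mid=2, arr[mid]=41
arr[2] == 41, found at index 2
= 2


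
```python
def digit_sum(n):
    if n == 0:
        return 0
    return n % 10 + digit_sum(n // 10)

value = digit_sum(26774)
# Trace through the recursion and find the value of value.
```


digit_sum(26774)
= 4 + digit_sum(2677)
= 4 + 7 + digit_sum(267)
= 4 + 7 + 7 + digit_sum(26)
= 4 + 7 + 7 + 6 + digit_sum(2)
= 4 + 7 + 7 + 6 + 2 + digit_sum(0)
= 4 + 7 + 7 + 6 + 2 + 0
= 26


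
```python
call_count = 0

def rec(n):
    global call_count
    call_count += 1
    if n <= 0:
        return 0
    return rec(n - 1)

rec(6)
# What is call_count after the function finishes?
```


rec(6) calls rec(5) calls ... calls rec(0)
Total calls: 6 + 1 (for base case) = 7


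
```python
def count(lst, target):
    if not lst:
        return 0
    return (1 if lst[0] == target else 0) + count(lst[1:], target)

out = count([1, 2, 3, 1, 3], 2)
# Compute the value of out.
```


count([1, 2, 3, 1, 3], 2)
lst[0]=1 != 2: 0 + count([2, 3, 1, 3], 2)
lst[0]=2 == 2: 1 + count([3, 1, 3], 2)
lst[0]=3 != 2: 0 + count([1, 3], 2)
lst[0]=1 != 2: 0 + count([3], 2)
lst[0]=3 != 2: 0 + count([], 2)
= 1


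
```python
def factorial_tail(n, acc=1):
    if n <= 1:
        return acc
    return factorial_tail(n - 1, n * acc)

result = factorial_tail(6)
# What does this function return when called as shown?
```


factorial_tail(6, 1)
= factorial_tail(5, 6 * 1) = factorial_tail(5, 6)
= factorial_tail(4, 5 * 6) = factorial_tail(4, 30)
= factorial_tail(3, 4 * 30) = factorial_tail(3, 120)
= factorial_tail(2, 3 * 120) = factorial_tail(2, 360)
= factorial_tail(1, 2 * 360) = factorial_tail(1, 720)
n <= 1, return acc = 720


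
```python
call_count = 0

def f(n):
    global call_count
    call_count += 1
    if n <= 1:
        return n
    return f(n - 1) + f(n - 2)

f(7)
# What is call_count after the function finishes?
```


f(7) calls f(6) and f(5); each non-base call branches into two more.
Let C(k) = total number of calls made by f(k), including the call to f(k) itself.
Base cases: C(0) = 1, C(1) = 1
Recurrence: C(k) = 1 + C(k-1) + C(k-2)
  C(2) = 1 + C(1) + C(0) = 1 + 1 + 1 = 3
  C(3) = 1 + C(2) + C(1) = 1 + 3 + 1 = 5
  C(4) = 1 + C(3) + C(2) = 1 + 5 + 3 = 9
  C(5) = 1 + C(4) + C(3) = 1 + 9 + 5 = 15
  C(6) = 1 + C(5) + C(4) = 1 + 15 + 9 = 25
  C(7) = 1 + C(6) + C(5) = 1 + 25 + 15 = 41
Total calls = C(7) = 41


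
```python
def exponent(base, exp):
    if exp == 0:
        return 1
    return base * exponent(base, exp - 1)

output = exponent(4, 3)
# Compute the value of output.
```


exponent(4, 3)
= 4 * exponent(4, 2)
= 4 * 4 * exponent(4, 1)
= 4 * 4 * 4 * exponent(4, 0)
= 4 * 4 * 4 * 1
= 64


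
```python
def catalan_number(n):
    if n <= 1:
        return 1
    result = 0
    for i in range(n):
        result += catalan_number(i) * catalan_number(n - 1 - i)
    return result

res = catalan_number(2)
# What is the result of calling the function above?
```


catalan_number(2)
= sum of catalan_number(i) * catalan_number(2-1-i) for i in 0..1
  catalan_number(0)*catalan_number(1) = 1*1 = 1
  catalan_number(1)*catalan_number(0) = 1*1 = 1
= 1 + 1
= 2


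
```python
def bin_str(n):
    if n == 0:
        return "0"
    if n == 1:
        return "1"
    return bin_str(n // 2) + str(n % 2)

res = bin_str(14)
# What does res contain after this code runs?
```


bin_str(14)
= bin_str(7) + "0"
= bin_str(3) + "1" + "0"
= bin_str(1) + "1" + "1" + "0"
= "1" + "1" + "1" + "0"
= "1110"


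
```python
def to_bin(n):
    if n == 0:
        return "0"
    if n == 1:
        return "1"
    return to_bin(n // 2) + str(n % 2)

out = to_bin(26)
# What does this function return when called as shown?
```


to_bin(26)
= to_bin(13) + "0"
= to_bin(6) + "1" + "0"
= to_bin(3) + "0" + "1" + "0"
= to_bin(1) + "1" + "0" + "1" + "0"
= "1" + "1" + "0" + "1" + "0"
= "11010"


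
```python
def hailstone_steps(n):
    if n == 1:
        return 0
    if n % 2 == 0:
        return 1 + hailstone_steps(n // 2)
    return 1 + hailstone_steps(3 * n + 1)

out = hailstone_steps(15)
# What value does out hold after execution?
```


hailstone_steps(15)
15 is odd -> 3*15+1 = 46 -> hailstone_steps(46)
46 is even -> hailstone_steps(23)
23 is odd -> 3*23+1 = 70 -> hailstone_steps(70)
70 is even -> hailstone_steps(35)
35 is odd -> 3*35+1 = 106 -> hailstone_steps(106)
106 is even -> hailstone_steps(53)
53 is odd -> 3*53+1 = 160 -> hailstone_steps(160)
160 is even -> hailstone_steps(80)
80 is even -> hailstone_steps(40)
40 is even -> hailstone_steps(20)
20 is even -> hailstone_steps(10)
10 is even -> hailstone_steps(5)
5 is odd -> 3*5+1 = 16 -> hailstone_steps(16)
16 is even -> hailstone_steps(8)
8 is even -> hailstone_steps(4)
4 is even -> hailstone_steps(2)
2 is even -> hailstone_steps(1)
Reached 1 after 17 steps
= 17


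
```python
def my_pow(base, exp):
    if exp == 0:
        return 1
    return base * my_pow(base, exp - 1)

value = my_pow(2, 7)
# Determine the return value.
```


my_pow(2, 7)
= 2 * my_pow(2, 6)
= 2 * 2 * my_pow(2, 5)
= 2 * 2 * 2 * my_pow(2, 4)
= 2 * 2 * 2 * 2 * my_pow(2, 3)
= 2 * 2 * 2 * 2 * 2 * my_pow(2, 2)
= 2 * 2 * 2 * 2 * 2 * 2 * my_pow(2, 1)
= 2 * 2 * 2 * 2 * 2 * 2 * 2 * my_pow(2, 0)
= 2 * 2 * 2 * 2 * 2 * 2 * 2 * 1
= 128


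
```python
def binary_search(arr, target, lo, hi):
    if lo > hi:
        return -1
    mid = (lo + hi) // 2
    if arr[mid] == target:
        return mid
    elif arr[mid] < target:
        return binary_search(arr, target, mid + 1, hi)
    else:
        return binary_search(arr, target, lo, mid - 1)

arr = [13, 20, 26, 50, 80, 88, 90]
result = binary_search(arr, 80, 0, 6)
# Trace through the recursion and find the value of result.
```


binary_search(arr, 80, 0, 6)
lo=0, hi=6, mid=3, arr[mid]=50
50 < 80, search right half
lo=4, hi=6, mid=5, arr[mid]=88
88 > 80, search left half
lo=4, hi=4, mid=4, arr[mid]=80
arr[4] == 80, found at index 4
= 4


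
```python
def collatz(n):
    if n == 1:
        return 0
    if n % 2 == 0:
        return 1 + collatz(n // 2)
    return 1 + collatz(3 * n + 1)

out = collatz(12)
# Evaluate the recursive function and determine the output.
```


collatz(12)
12 is even -> collatz(6)
6 is even -> collatz(3)
3 is odd -> 3*3+1 = 10 -> collatz(10)
10 is even -> collatz(5)
5 is odd -> 3*5+1 = 16 -> collatz(16)
16 is even -> collatz(8)
8 is even -> collatz(4)
4 is even -> collatz(2)
2 is even -> collatz(1)
Reached 1 after 9 steps
= 9


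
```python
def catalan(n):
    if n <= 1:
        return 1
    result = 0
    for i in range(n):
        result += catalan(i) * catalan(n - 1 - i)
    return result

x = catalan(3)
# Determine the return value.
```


catalan(3)
= sum of catalan(i) * catalan(3-1-i) for i in 0..2
First compute sub-values bottom-up:
  catalan(0) = 1, catalan(1) = 1
  catalan(2) = 1*1 + 1*1 = 2
Now catalan(3):
  catalan(0)*catalan(2) = 1*2 = 2
  catalan(1)*catalan(1) = 1*1 = 1
  catalan(2)*catalan(0) = 2*1 = 2
= 2 + 1 + 2
= 5


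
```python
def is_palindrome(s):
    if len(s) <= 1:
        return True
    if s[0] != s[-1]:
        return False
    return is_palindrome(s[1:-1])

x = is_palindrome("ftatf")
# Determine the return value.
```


is_palindrome("ftatf")
"ftatf": s[0]='f' == s[-1]='f' -> is_palindrome("tat")
"tat": s[0]='t' == s[-1]='t' -> is_palindrome("a")
"a": len <= 1 -> True
= True


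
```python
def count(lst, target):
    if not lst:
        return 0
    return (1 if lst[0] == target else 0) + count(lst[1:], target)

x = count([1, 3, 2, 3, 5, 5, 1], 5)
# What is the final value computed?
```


count([1, 3, 2, 3, 5, 5, 1], 5)
lst[0]=1 != 5: 0 + count([3, 2, 3, 5, 5, 1], 5)
lst[0]=3 != 5: 0 + count([2, 3, 5, 5, 1], 5)
lst[0]=2 != 5: 0 + count([3, 5, 5, 1], 5)
lst[0]=3 != 5: 0 + count([5, 5, 1], 5)
lst[0]=5 == 5: 1 + count([5, 1], 5)
lst[0]=5 == 5: 1 + count([1], 5)
lst[0]=1 != 5: 0 + count([], 5)
= 2


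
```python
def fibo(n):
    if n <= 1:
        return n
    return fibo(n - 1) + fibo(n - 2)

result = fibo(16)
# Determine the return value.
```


fibo(16)
= fibo(15) + fibo(14)
= (fibo(14) + fibo(13)) + fibo(14)
Computing bottom-up: fibo(0)=0, fibo(1)=1, fibo(2)=1, fibo(3)=2, fibo(4)=3, fibo(5)=5, fibo(6)=8, fibo(7)=13, fibo(8)=21, fibo(9)=34, fibo(10)=55, fibo(11)=89, fibo(12)=144, fibo(13)=233, fibo(14)=377, fibo(15)=610, fibo(16)=987
= 987


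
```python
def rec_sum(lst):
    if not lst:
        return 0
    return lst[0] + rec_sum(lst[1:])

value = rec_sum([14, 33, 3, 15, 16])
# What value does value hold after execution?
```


rec_sum([14, 33, 3, 15, 16])
= 14 + rec_sum([33, 3, 15, 16])
= 14 + 33 + rec_sum([3, 15, 16])
= 14 + 33 + 3 + rec_sum([15, 16])
= 14 + 33 + 3 + 15 + rec_sum([16])
= 14 + 33 + 3 + 15 + 16 + rec_sum([])
= 14 + 33 + 3 + 15 + 16 + 0
= 81


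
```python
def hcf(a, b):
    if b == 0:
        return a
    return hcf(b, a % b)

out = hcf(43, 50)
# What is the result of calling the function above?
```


hcf(43, 50)
= hcf(50, 43 % 50) = hcf(50, 43)
= hcf(43, 50 % 43) = hcf(43, 7)
= hcf(7, 43 % 7) = hcf(7, 1)
= hcf(1, 7 % 1) = hcf(1, 0)
b == 0, return a = 1


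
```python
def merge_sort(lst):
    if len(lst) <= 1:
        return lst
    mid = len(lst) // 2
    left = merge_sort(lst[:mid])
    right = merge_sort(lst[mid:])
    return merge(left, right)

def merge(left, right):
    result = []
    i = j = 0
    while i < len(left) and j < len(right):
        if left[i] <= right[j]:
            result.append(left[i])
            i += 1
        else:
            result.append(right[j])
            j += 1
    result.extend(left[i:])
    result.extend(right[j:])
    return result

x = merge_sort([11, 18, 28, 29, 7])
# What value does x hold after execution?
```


merge_sort([11, 18, 28, 29, 7])
Split into [11, 18] and [28, 29, 7]
Left sorted: [11, 18]
Right sorted: [7, 28, 29]
Merge [11, 18] and [7, 28, 29]
= [7, 11, 18, 28, 29]


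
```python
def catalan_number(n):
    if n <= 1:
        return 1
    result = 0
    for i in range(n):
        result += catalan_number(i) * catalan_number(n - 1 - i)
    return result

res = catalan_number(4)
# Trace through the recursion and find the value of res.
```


catalan_number(4)
= sum of catalan_number(i) * catalan_number(4-1-i) for i in 0..3
First compute sub-values bottom-up:
  catalan_number(0) = 1, catalan_number(1) = 1
  catalan_number(2) = 1*1 + 1*1 = 2
  catalan_number(3) = 1*2 + 1*1 + 2*1 = 5
Now catalan_number(4):
  catalan_number(0)*catalan_number(3) = 1*5 = 5
  catalan_number(1)*catalan_number(2) = 1*2 = 2
  catalan_number(2)*catalan_number(1) = 2*1 = 2
  catalan_number(3)*catalan_number(0) = 5*1 = 5
= 5 + 2 + 2 + 5
= 14


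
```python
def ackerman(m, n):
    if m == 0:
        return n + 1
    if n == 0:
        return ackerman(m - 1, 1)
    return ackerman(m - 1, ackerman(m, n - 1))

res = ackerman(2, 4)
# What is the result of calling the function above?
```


ackerman(2, 4)
= ackerman(1, ackerman(2, 3))
First compute ackerman(2, 3) = 9
= ackerman(1, 9)
= 11


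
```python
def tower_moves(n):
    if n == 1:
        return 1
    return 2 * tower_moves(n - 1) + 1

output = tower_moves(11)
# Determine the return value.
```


tower_moves(11)
= 2 * tower_moves(10) + 1
= 2 * (2 * tower_moves(9) + 1) + 1
= 2 * (2 * (2 * tower_moves(8) + 1) + 1) + 1
= 2 * (2 * (2 * (2 * tower_moves(7) + 1) + 1) + 1) + 1
= 2 * (2 * (2 * (2 * (2 * tower_moves(6) + 1) + 1) + 1) + 1) + 1
= 2 * (2 * (2 * (2 * (2 * (2 * tower_moves(5) + 1) + 1) + 1) + 1) + 1) + 1
= 2 * (2 * (2 * (2 * (2 * (2 * (2 * tower_moves(4) + 1) + 1) + 1) + 1) + 1) + 1) + 1
= 2 * (2 * (2 * (2 * (2 * (2 * (2 * (2 * tower_moves(3) + 1) + 1) + 1) + 1) + 1) + 1) + 1) + 1
= 2 * (2 * (2 * (2 * (2 * (2 * (2 * (2 * (2 * tower_moves(2) + 1) + 1) + 1) + 1) + 1) + 1) + 1) + 1) + 1
= 2 * (2 * (2 * (2 * (2 * (2 * (2 * (2 * (2 * (2 * tower_moves(1) + 1) + 1) + 1) + 1) + 1) + 1) + 1) + 1) + 1) + 1
Now compute bottom-up:
tower_moves(1) = 1
tower_moves(2) = 2 * 1 + 1 = 3
tower_moves(3) = 2 * 3 + 1 = 7
tower_moves(4) = 2 * 7 + 1 = 15
tower_moves(5) = 2 * 15 + 1 = 31
tower_moves(6) = 2 * 31 + 1 = 63
tower_moves(7) = 2 * 63 + 1 = 127
tower_moves(8) = 2 * 127 + 1 = 255
tower_moves(9) = 2 * 255 + 1 = 511
tower_moves(10) = 2 * 511 + 1 = 1023
tower_moves(11) = 2 * 1023 + 1 = 2047
= 2047


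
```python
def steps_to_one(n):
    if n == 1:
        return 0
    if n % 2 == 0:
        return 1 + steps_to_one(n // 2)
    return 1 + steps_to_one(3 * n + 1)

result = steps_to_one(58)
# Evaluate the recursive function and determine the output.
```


steps_to_one(58)
58 is even -> steps_to_one(29)
29 is odd -> 3*29+1 = 88 -> steps_to_one(88)
88 is even -> steps_to_one(44)
44 is even -> steps_to_one(22)
22 is even -> steps_to_one(11)
11 is odd -> 3*11+1 = 34 -> steps_to_one(34)
34 is even -> steps_to_one(17)
17 is odd -> 3*17+1 = 52 -> steps_to_one(52)
52 is even -> steps_to_one(26)
26 is even -> steps_to_one(13)
13 is odd -> 3*13+1 = 40 -> steps_to_one(40)
40 is even -> steps_to_one(20)
20 is even -> steps_to_one(10)
10 is even -> steps_to_one(5)
5 is odd -> 3*5+1 = 16 -> steps_to_one(16)
16 is even -> steps_to_one(8)
8 is even -> steps_to_one(4)
4 is even -> steps_to_one(2)
2 is even -> steps_to_one(1)
Reached 1 after 19 steps
= 19


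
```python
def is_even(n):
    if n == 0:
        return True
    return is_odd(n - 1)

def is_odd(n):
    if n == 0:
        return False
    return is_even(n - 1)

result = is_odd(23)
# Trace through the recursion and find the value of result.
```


is_odd(23)
= is_even(22)
= is_odd(21)
= is_even(20)
= is_odd(19)
= is_even(18)
= is_odd(17)
= is_even(16)
= is_odd(15)
= is_even(14)
= is_odd(13)
= is_even(12)
= is_odd(11)
= is_even(10)
= is_odd(9)
= is_even(8)
= is_odd(7)
= is_even(6)
= is_odd(5)
= is_even(4)
= is_odd(3)
= is_even(2)
= is_odd(1)
= is_even(0)
n == 0: return True
= True


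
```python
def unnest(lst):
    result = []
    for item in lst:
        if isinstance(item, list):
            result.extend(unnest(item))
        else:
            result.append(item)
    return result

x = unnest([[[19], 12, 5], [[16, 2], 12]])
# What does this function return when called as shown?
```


unnest([[[19], 12, 5], [[16, 2], 12]])
Processing each element:
  [[19], 12, 5] is a list -> unnest recursively -> [19, 12, 5]
  [[16, 2], 12] is a list -> unnest recursively -> [16, 2, 12]
= [19, 12, 5, 16, 2, 12]


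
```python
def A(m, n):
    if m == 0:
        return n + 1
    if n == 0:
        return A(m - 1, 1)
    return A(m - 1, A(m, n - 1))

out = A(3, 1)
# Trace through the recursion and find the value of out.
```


A(3, 1)
= A(2, A(3, 0))
First compute A(3, 0) = 5
= A(2, 5)
= 13


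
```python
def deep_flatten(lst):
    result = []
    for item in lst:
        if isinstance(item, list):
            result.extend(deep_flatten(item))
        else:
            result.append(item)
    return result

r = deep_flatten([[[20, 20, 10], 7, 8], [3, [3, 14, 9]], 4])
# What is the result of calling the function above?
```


deep_flatten([[[20, 20, 10], 7, 8], [3, [3, 14, 9]], 4])
Processing each element:
  [[20, 20, 10], 7, 8] is a list -> deep_flatten recursively -> [20, 20, 10, 7, 8]
  [3, [3, 14, 9]] is a list -> deep_flatten recursively -> [3, 3, 14, 9]
  4 is not a list -> append 4
= [20, 20, 10, 7, 8, 3, 3, 14, 9, 4]


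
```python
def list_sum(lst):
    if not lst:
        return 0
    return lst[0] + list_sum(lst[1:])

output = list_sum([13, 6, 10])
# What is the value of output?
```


list_sum([13, 6, 10])
= 13 + list_sum([6, 10])
= 13 + 6 + list_sum([10])
= 13 + 6 + 10 + list_sum([])
= 13 + 6 + 10 + 0
= 29


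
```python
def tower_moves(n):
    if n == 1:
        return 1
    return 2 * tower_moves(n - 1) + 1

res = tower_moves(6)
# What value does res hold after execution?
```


tower_moves(6)
= 2 * tower_moves(5) + 1
= 2 * (2 * tower_moves(4) + 1) + 1
= 2 * (2 * (2 * tower_moves(3) + 1) + 1) + 1
= 2 * (2 * (2 * (2 * tower_moves(2) + 1) + 1) + 1) + 1
= 2 * (2 * (2 * (2 * (2 * tower_moves(1) + 1) + 1) + 1) + 1) + 1
Now compute bottom-up:
tower_moves(1) = 1
tower_moves(2) = 2 * 1 + 1 = 3
tower_moves(3) = 2 * 3 + 1 = 7
tower_moves(4) = 2 * 7 + 1 = 15
tower_moves(5) = 2 * 15 + 1 = 31
tower_moves(6) = 2 * 31 + 1 = 63
= 63


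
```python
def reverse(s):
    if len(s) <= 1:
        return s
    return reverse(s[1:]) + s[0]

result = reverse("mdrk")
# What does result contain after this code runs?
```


reverse("mdrk")
= reverse("drk") + "m"
= reverse("rk") + "d" + "m"
= reverse("k") + "r" + "d" + "m"
= "k" + "r" + "d" + "m"
= "krdm"


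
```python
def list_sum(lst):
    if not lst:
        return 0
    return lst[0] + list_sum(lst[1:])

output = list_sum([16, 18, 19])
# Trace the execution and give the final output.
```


list_sum([16, 18, 19])
= 16 + list_sum([18, 19])
= 16 + 18 + list_sum([19])
= 16 + 18 + 19 + list_sum([])
= 16 + 18 + 19 + 0
= 53


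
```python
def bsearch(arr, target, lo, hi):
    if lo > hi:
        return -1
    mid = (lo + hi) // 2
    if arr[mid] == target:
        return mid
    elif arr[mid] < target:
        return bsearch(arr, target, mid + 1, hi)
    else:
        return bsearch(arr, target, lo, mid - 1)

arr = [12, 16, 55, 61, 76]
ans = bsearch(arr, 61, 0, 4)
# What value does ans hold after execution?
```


bsearch(arr, 61, 0, 4)
lo=0, hi=4, mid=2, arr[mid]=55
55 < 61, search right half
lo=3, hi=4, mid=3, arr[mid]=61
arr[3] == 61, found at index 3
= 3


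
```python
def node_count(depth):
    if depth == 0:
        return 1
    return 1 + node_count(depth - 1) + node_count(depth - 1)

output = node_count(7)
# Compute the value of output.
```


node_count(7)
= 1 + node_count(6) + node_count(6)
= 1 + 2 * node_count(6)
node_count(k) = 2^(k+1) - 1
node_count(0) = 1
node_count(1) = 3
node_count(2) = 7
node_count(3) = 15
node_count(4) = 31
node_count(7) = 2^8 - 1 = 255


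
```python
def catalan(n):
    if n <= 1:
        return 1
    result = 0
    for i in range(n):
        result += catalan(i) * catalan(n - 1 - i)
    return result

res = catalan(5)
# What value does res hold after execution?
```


catalan(5)
= sum of catalan(i) * catalan(5-1-i) for i in 0..4
First compute sub-values bottom-up:
  catalan(0) = 1, catalan(1) = 1
  catalan(2) = 1*1 + 1*1 = 2
  catalan(3) = 1*2 + 1*1 + 2*1 = 5
  catalan(4) = 1*5 + 1*2 + 2*1 + 5*1 = 14
Now catalan(5):
  catalan(0)*catalan(4) = 1*14 = 14
  catalan(1)*catalan(3) = 1*5 = 5
  catalan(2)*catalan(2) = 2*2 = 4
  catalan(3)*catalan(1) = 5*1 = 5
  catalan(4)*catalan(0) = 14*1 = 14
= 14 + 5 + 4 + 5 + 14
= 42


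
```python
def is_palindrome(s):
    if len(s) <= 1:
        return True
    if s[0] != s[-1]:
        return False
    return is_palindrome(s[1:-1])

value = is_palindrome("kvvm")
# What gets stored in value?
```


is_palindrome("kvvm")
"kvvm": s[0]='k' != s[-1]='m' -> False
= False


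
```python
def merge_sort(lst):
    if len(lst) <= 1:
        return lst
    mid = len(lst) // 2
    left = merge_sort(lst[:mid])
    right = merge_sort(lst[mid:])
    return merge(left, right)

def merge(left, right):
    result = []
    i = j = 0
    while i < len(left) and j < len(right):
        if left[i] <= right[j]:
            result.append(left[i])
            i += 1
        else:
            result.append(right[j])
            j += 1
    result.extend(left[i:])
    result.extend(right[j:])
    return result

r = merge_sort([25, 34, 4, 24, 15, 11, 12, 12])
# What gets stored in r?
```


merge_sort([25, 34, 4, 24, 15, 11, 12, 12])
Split into [25, 34, 4, 24] and [15, 11, 12, 12]
Left sorted: [4, 24, 25, 34]
Right sorted: [11, 12, 12, 15]
Merge [4, 24, 25, 34] and [11, 12, 12, 15]
= [4, 11, 12, 12, 15, 24, 25, 34]


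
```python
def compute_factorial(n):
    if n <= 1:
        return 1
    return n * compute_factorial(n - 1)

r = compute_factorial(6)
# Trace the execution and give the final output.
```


compute_factorial(6)
= 6 * compute_factorial(5)
= 6 * 5 * compute_factorial(4)
= 6 * 5 * 4 * compute_factorial(3)
= 6 * 5 * 4 * 3 * compute_factorial(2)
= 6 * 5 * 4 * 3 * 2 * compute_factorial(1)
= 6 * 5 * 4 * 3 * 2 * 1
= 720


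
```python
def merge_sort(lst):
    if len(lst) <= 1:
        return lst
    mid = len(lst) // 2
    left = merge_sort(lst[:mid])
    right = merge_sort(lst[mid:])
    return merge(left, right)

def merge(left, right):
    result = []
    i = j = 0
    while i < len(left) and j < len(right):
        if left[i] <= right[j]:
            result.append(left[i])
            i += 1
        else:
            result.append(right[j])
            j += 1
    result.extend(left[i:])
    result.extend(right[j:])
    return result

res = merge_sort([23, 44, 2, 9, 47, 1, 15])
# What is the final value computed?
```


merge_sort([23, 44, 2, 9, 47, 1, 15])
Split into [23, 44, 2] and [9, 47, 1, 15]
Left sorted: [2, 23, 44]
Right sorted: [1, 9, 15, 47]
Merge [2, 23, 44] and [1, 9, 15, 47]
= [1, 2, 9, 15, 23, 44, 47]


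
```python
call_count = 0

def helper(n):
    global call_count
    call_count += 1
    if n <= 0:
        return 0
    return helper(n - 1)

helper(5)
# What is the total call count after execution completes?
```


helper(5) calls helper(4) calls ... calls helper(0)
Total calls: 5 + 1 (for base case) = 6


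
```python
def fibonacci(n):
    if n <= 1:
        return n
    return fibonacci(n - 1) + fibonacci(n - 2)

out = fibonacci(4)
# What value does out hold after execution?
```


fibonacci(4)
= fibonacci(3) + fibonacci(2)
= (fibonacci(2) + fibonacci(1)) + fibonacci(2)
Computing bottom-up: fibonacci(0)=0, fibonacci(1)=1, fibonacci(2)=1, fibonacci(3)=2, fibonacci(4)=3
= 3


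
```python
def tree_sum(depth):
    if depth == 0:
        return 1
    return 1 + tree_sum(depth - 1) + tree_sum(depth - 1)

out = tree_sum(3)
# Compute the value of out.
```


tree_sum(3)
= 1 + tree_sum(2) + tree_sum(2)
= 1 + 2 * tree_sum(2)
tree_sum(k) = 2^(k+1) - 1
tree_sum(0) = 1
tree_sum(1) = 3
tree_sum(2) = 7
tree_sum(3) = 15
tree_sum(3) = 2^4 - 1 = 15


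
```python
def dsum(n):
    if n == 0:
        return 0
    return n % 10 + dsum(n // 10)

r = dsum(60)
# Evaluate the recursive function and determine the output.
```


dsum(60)
= 0 + dsum(6)
= 0 + 6 + dsum(0)
= 0 + 6 + 0
= 6


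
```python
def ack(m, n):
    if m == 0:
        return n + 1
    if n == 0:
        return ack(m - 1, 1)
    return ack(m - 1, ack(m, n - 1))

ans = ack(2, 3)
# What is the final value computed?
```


ack(2, 3)
= ack(1, ack(2, 2))
First compute ack(2, 2) = 7
= ack(1, 7)
= 9


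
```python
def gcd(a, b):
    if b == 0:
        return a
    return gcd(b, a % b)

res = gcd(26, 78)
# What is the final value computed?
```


gcd(26, 78)
= gcd(78, 26 % 78) = gcd(78, 26)
= gcd(26, 78 % 26) = gcd(26, 0)
b == 0, return a = 26


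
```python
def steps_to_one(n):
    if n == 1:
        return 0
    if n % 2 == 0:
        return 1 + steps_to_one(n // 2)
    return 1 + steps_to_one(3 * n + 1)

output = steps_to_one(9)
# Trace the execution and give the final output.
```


steps_to_one(9)
9 is odd -> 3*9+1 = 28 -> steps_to_one(28)
28 is even -> steps_to_one(14)
14 is even -> steps_to_one(7)
7 is odd -> 3*7+1 = 22 -> steps_to_one(22)
22 is even -> steps_to_one(11)
11 is odd -> 3*11+1 = 34 -> steps_to_one(34)
34 is even -> steps_to_one(17)
17 is odd -> 3*17+1 = 52 -> steps_to_one(52)
52 is even -> steps_to_one(26)
26 is even -> steps_to_one(13)
13 is odd -> 3*13+1 = 40 -> steps_to_one(40)
40 is even -> steps_to_one(20)
20 is even -> steps_to_one(10)
10 is even -> steps_to_one(5)
5 is odd -> 3*5+1 = 16 -> steps_to_one(16)
16 is even -> steps_to_one(8)
8 is even -> steps_to_one(4)
4 is even -> steps_to_one(2)
2 is even -> steps_to_one(1)
Reached 1 after 19 steps
= 19


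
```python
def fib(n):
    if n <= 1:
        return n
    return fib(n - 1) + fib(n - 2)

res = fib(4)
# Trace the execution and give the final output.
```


fib(4)
= fib(3) + fib(2)
= (fib(2) + fib(1)) + fib(2)
Computing bottom-up: fib(0)=0, fib(1)=1, fib(2)=1, fib(3)=2, fib(4)=3
= 3


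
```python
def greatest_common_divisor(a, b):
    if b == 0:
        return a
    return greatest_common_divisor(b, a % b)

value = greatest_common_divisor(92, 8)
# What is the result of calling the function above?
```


greatest_common_divisor(92, 8)
= greatest_common_divisor(8, 92 % 8) = greatest_common_divisor(8, 4)
= greatest_common_divisor(4, 8 % 4) = greatest_common_divisor(4, 0)
b == 0, return a = 4


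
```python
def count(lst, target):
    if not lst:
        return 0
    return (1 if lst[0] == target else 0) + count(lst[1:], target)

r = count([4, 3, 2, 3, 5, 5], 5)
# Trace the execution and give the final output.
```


count([4, 3, 2, 3, 5, 5], 5)
lst[0]=4 != 5: 0 + count([3, 2, 3, 5, 5], 5)
lst[0]=3 != 5: 0 + count([2, 3, 5, 5], 5)
lst[0]=2 != 5: 0 + count([3, 5, 5], 5)
lst[0]=3 != 5: 0 + count([5, 5], 5)
lst[0]=5 == 5: 1 + count([5], 5)
lst[0]=5 == 5: 1 + count([], 5)
= 2


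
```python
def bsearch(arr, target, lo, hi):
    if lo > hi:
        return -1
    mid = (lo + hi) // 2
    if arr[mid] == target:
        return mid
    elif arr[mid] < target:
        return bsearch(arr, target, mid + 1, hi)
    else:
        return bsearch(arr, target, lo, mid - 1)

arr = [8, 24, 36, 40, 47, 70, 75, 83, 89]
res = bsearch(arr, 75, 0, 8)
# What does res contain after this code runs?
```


bsearch(arr, 75, 0, 8)
lo=0, hi=8, mid=4, arr[mid]=47
47 < 75, search right half
lo=5, hi=8, mid=6, arr[mid]=75
arr[6] == 75, found at index 6
= 6


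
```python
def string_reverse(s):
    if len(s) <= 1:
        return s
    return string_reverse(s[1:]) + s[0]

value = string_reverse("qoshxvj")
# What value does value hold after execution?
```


string_reverse("qoshxvj")
= string_reverse("oshxvj") + "q"
= string_reverse("shxvj") + "o" + "q"
= string_reverse("hxvj") + "s" + "o" + "q"
= string_reverse("xvj") + "h" + "s" + "o" + "q"
= string_reverse("vj") + "x" + "h" + "s" + "o" + "q"
= string_reverse("j") + "v" + "x" + "h" + "s" + "o" + "q"
= "j" + "v" + "x" + "h" + "s" + "o" + "q"
= "jvxhsoq"


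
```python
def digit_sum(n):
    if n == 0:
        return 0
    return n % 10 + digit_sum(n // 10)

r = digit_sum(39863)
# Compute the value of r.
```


digit_sum(39863)
= 3 + digit_sum(3986)
= 3 + 6 + digit_sum(398)
= 3 + 6 + 8 + digit_sum(39)
= 3 + 6 + 8 + 9 + digit_sum(3)
= 3 + 6 + 8 + 9 + 3 + digit_sum(0)
= 3 + 6 + 8 + 9 + 3 + 0
= 29


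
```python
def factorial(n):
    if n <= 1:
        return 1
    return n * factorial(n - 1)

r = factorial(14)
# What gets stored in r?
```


factorial(14)
= 14 * factorial(13)
= 14 * 13 * factorial(12)
= 14 * 13 * 12 * factorial(11)
= 14 * 13 * 12 * 11 * factorial(10)
= 14 * 13 * 12 * 11 * 10 * factorial(9)
= 14 * 13 * 12 * 11 * 10 * 9 * factorial(8)
= 14 * 13 * 12 * 11 * 10 * 9 * 8 * factorial(7)
= 14 * 13 * 12 * 11 * 10 * 9 * 8 * 7 * factorial(6)
= 14 * 13 * 12 * 11 * 10 * 9 * 8 * 7 * 6 * factorial(5)
= 14 * 13 * 12 * 11 * 10 * 9 * 8 * 7 * 6 * 5 * factorial(4)
= 14 * 13 * 12 * 11 * 10 * 9 * 8 * 7 * 6 * 5 * 4 * factorial(3)
= 14 * 13 * 12 * 11 * 10 * 9 * 8 * 7 * 6 * 5 * 4 * 3 * factorial(2)
= 14 * 13 * 12 * 11 * 10 * 9 * 8 * 7 * 6 * 5 * 4 * 3 * 2 * factorial(1)
= 14 * 13 * 12 * 11 * 10 * 9 * 8 * 7 * 6 * 5 * 4 * 3 * 2 * 1
= 87178291200


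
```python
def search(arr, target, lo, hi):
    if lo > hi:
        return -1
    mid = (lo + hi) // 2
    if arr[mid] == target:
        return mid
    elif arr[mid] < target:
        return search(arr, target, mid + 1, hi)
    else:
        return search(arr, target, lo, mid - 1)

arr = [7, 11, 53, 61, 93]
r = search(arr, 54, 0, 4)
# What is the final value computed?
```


search(arr, 54, 0, 4)
lo=0, hi=4, mid=2, arr[mid]=53
53 < 54, search right half
lo=3, hi=4, mid=3, arr[mid]=61
61 > 54, search left half
lo > hi, target not found, return -1
= -1


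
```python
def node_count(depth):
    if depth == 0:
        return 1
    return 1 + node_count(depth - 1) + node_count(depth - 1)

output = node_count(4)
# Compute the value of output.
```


node_count(4)
= 1 + node_count(3) + node_count(3)
= 1 + 2 * node_count(3)
node_count(k) = 2^(k+1) - 1
node_count(0) = 1
node_count(1) = 3
node_count(2) = 7
node_count(3) = 15
node_count(4) = 31
node_count(4) = 2^5 - 1 = 31


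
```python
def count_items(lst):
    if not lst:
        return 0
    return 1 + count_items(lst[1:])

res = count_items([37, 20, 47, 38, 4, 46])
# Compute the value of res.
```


count_items([37, 20, 47, 38, 4, 46])
= 1 + count_items([20, 47, 38, 4, 46])
= 1 + 1 + count_items([47, 38, 4, 46])
= 1 + 1 + 1 + count_items([38, 4, 46])
= 1 + 1 + 1 + 1 + count_items([4, 46])
= 1 + 1 + 1 + 1 + 1 + count_items([46])
= 1 + 1 + 1 + 1 + 1 + 1 + count_items([])
= 1 + 1 + 1 + 1 + 1 + 1 + 0
= 6


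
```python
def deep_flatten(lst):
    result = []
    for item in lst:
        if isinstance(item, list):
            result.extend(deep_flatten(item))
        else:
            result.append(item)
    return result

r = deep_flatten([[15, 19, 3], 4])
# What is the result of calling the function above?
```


deep_flatten([[15, 19, 3], 4])
Processing each element:
  [15, 19, 3] is a list -> deep_flatten recursively -> [15, 19, 3]
  4 is not a list -> append 4
= [15, 19, 3, 4]


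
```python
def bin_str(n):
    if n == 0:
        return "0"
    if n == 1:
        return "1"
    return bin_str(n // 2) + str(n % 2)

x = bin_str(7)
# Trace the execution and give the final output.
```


bin_str(7)
= bin_str(3) + "1"
= bin_str(1) + "1" + "1"
= "1" + "1" + "1"
= "111"


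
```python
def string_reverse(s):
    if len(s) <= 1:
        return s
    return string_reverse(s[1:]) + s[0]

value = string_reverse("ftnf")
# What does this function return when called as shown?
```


string_reverse("ftnf")
= string_reverse("tnf") + "f"
= string_reverse("nf") + "t" + "f"
= string_reverse("f") + "n" + "t" + "f"
= "f" + "n" + "t" + "f"
= "fntf"
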